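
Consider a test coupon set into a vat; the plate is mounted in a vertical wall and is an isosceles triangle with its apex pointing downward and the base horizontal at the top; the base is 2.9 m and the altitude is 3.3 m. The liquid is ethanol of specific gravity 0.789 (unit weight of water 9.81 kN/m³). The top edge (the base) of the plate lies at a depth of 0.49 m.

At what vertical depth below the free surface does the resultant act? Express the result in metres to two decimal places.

h_p = 1.97 m

γ = 0.789 × 9.81 = 7.74009 kN/m³.
With the apex down, the centroid sits h/3 = 3.3/3 = 1.1 m below the base (the top edge), so the centroid depth is h_c = 0.49 + 1.1 = 1.59 m.
A = ½ × 2.9 × 3.3 = 4.785 m².
Resultant F = γ·h_c·A = 7.74009 × 1.59 × 4.785 = 58.8878 kN.
I_c = b·h³/36 = 2.9 × 3.3³/36 = 2.89492 m⁴.
Centre of pressure: y_p = y_c + I_c/(y_c·A) = 1.59 + 2.89492/(1.59 × 4.785) = 1.59 + 0.380502 = 1.9705 m along the plane.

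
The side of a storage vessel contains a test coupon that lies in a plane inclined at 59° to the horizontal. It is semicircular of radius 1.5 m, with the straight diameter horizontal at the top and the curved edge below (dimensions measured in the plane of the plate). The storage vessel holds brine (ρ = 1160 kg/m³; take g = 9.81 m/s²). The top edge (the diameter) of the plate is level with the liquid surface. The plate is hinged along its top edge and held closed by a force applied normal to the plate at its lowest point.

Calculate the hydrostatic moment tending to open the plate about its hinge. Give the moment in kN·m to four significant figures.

M ≈ 19.39 kN·m

γ = ρg = 1160 × 9.81 / 1000 = 11.3796 kN/m³.
Let θ = 59° be the plate's angle to the horizontal; measure y along the incline from where the plane meets the free surface. Vertical depth h = y·sinθ with sinθ = 0.857167.
The centroid of a semicircle lies 4r/(3π) = 0.63662 m from the diameter, here below the top edge, so y_c = 0.63662 m and h_c = 0.63662 × 0.857167 = 0.54569 m.
A = πr²/2 = π × 1.5²/2 = 3.53429 m².
Resultant F = γ·h_c·A = 11.3796 × 0.54569 × 3.53429 = 21.947 kN.
I_c = (π/8 − 8/(9π))·r⁴ = 0.109757 × 1.5⁴ = 0.555645 m⁴.
Centre of pressure: y_p = y_c + I_c/(y_c·A) = 0.63662 + 0.555645/(0.63662 × 3.53429) = 0.63662 + 0.246953 = 0.883573 m along the plane.
The resultant acts 0.63662 + 0.246953 = 0.883573 m (along the plate) below the hinge at the top edge, so the moment about the hinge is M = F × 0.883573 = 21.947 × 0.883573 = 19.3918 kN·m.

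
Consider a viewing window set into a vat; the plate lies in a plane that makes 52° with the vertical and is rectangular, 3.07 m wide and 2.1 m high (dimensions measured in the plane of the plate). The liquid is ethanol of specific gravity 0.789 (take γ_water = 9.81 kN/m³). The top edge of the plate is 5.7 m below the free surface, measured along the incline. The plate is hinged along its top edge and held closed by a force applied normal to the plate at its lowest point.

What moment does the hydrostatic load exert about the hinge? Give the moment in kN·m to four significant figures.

γ = 0.789 × 9.81 = 7.74009 kN/m³.
The plate makes 52° with the vertical, i.e. θ = 90° − 52° = 38° to the horizontal. Measuring y along the incline from the free-surface line, vertical depth h = y·sinθ with sinθ = 0.615661.
The centroid lies 2.1/2 = 1.05 m below the top edge, so y_c = 5.7 + 1.05 = 6.75 m and h_c = 6.75 × 0.615661 = 4.15571 m.
A = 3.07 × 2.1 = 6.447 m².
Resultant F = γ·h_c·A = 7.74009 × 4.15571 × 6.447 = 207.371 kN.
I_c = b·h³/12 = 3.07 × 2.1³/12 = 2.36927 m⁴.
Centre of pressure: y_p = y_c + I_c/(y_c·A) = 6.75 + 2.36927/(6.75 × 6.447) = 6.75 + 0.0544444 = 6.80444 m along the plane.
The resultant acts 1.05 + 0.0544444 = 1.10444 m (along the plate) below the hinge at the top edge, so the moment about the hinge is M = F × 1.10444 = 207.371 × 1.10444 = 229.029 kN·m.

M ≈ 229.0 kN·m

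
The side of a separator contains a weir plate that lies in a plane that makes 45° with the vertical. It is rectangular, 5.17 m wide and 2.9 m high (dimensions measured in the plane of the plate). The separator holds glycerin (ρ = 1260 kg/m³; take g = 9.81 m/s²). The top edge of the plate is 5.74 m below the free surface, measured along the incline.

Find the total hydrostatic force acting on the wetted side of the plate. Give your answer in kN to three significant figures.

γ = ρg = 1260 × 9.81 / 1000 = 12.3606 kN/m³.
The plate makes 45° with the vertical, i.e. θ = 90° − 45° = 45° to the horizontal. Measuring y along the incline from the free-surface line, vertical depth h = y·sinθ with sinθ = 0.707107.
The centroid lies 2.9/2 = 1.45 m below the top edge, so y_c = 5.74 + 1.45 = 7.19 m and h_c = 7.19 × 0.707107 = 5.0841 m.
A = 5.17 × 2.9 = 14.993 m².
Resultant F = γ·h_c·A = 12.3606 × 5.0841 × 14.993 = 942.198 kN.

F ≈ 942 kN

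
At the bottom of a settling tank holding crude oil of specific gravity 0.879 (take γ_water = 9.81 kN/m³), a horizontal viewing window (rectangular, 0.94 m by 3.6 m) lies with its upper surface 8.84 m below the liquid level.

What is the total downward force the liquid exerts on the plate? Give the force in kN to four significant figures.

γ = 0.879 × 9.81 = 8.62299 kN/m³.
The plate is horizontal, so pressure is uniform at p = γ·h = 8.62299 × 8.84 = 76.2272 kN/m².
A = 0.94 × 3.6 = 3.384 m².
F = p·A = 76.2272 × 3.384 = 257.953 kN.

F ≈ 258.0 kN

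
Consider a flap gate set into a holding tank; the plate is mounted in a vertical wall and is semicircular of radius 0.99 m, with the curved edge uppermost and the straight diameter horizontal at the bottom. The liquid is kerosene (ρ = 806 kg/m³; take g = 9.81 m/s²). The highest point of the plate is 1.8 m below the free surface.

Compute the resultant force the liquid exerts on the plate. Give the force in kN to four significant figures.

F ≈ 28.85 kN

γ = ρg = 806 × 9.81 / 1000 = 7.90686 kN/m³.
The centroid lies 4r/(3π) = 0.420169 m above the diameter, so r − 4r/(3π) = 0.99 − 0.420169 = 0.569831 m below the topmost point, so the centroid depth is h_c = 1.8 + 0.569831 = 2.36983 m.
A = πr²/2 = π × 0.99²/2 = 1.53954 m².
Resultant F = γ·h_c·A = 7.90686 × 2.36983 × 1.53954 = 28.8478 kN.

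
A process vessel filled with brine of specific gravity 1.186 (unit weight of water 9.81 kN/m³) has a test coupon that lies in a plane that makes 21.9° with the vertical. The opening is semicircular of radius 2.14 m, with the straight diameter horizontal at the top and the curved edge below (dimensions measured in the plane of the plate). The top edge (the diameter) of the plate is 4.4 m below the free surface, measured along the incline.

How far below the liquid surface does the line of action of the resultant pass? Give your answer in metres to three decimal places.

h_p = 4.981 m

γ = 1.186 × 9.81 = 11.63466 kN/m³.
The plate makes 21.9° with the vertical, i.e. θ = 90° − 21.9° = 68.1° to the horizontal. Measuring y along the incline from the free-surface line, vertical depth h = y·sinθ with sinθ = 0.927836.
The centroid of a semicircle lies 4r/(3π) = 0.908244 m from the diameter, here below the top edge, so y_c = 4.4 + 0.908244 = 5.30824 m and h_c = 5.30824 × 0.927836 = 4.92518 m.
A = πr²/2 = π × 2.14²/2 = 7.19362 m².
Resultant F = γ·h_c·A = 11.63466 × 4.92518 × 7.19362 = 412.215 kN.
I_c = (π/8 − 8/(9π))·r⁴ = 0.109757 × 2.14⁴ = 2.3019 m⁴.
Centre of pressure: y_p = y_c + I_c/(y_c·A) = 5.30824 + 2.3019/(5.30824 × 7.19362) = 5.30824 + 0.0602821 = 5.36852 m along the plane.
Vertically, h_p = y_p·sinθ = 5.36852 × 0.927836 = 4.98111 m.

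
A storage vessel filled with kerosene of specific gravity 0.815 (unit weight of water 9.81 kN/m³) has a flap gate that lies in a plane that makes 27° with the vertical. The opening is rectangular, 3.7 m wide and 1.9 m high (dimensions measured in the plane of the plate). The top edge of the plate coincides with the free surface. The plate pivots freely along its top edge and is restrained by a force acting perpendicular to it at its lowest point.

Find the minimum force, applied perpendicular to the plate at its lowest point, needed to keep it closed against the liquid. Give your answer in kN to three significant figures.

γ = 0.815 × 9.81 = 7.99515 kN/m³.
The plate makes 27° with the vertical, i.e. θ = 90° − 27° = 63° to the horizontal. Measuring y along the incline from the free-surface line, vertical depth h = y·sinθ with sinθ = 0.891007.
The centroid lies 1.9/2 = 0.95 m below the top edge, so y_c = 0.95 m and h_c = 0.95 × 0.891007 = 0.846457 m.
A = 3.7 × 1.9 = 7.03 m².
Resultant F = γ·h_c·A = 7.99515 × 0.846457 × 7.03 = 47.5759 kN.
I_c = b·h³/12 = 3.7 × 1.9³/12 = 2.11486 m⁴.
Centre of pressure: y_p = y_c + I_c/(y_c·A) = 0.95 + 2.11486/(0.95 × 7.03) = 0.95 + 0.316667 = 1.26667 m along the plane.
The resultant acts 0.95 + 0.316667 = 1.26667 m (along the plate) below the hinge at the top edge, so the moment about the hinge is M = F × 1.26667 = 47.5759 × 1.26667 = 60.263 kN·m.
A normal force at the bottom, 1.9 m from the hinge, must supply this moment: P = 60.263/1.9 = 31.7174 kN.

P ≈ 31.7 kN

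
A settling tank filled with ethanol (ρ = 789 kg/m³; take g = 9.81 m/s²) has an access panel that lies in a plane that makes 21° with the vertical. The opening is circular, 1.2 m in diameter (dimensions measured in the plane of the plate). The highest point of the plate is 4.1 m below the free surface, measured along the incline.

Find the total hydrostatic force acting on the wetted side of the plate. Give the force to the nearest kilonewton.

γ = ρg = 789 × 9.81 / 1000 = 7.74009 kN/m³.
The plate makes 21° with the vertical, i.e. θ = 90° − 21° = 69° to the horizontal. Measuring y along the incline from the free-surface line, vertical depth h = y·sinθ with sinθ = 0.933580.
The centroid is at the centre, 0.6 m below the top of the plate, so y_c = 4.1 + 0.6 = 4.7 m and h_c = 4.7 × 0.933580 = 4.38783 m.
A = π(0.6)² = 1.13097 m².
Resultant F = γ·h_c·A = 7.74009 × 4.38783 × 1.13097 = 38.4102 kN.

F ≈ 38 kN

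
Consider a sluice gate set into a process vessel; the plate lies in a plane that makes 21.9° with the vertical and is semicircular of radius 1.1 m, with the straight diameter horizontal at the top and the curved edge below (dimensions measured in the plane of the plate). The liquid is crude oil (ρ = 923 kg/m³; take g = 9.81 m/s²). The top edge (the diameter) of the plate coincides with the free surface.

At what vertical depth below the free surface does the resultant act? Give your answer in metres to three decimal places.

γ = ρg = 923 × 9.81 / 1000 = 9.05463 kN/m³.
The plate makes 21.9° with the vertical, i.e. θ = 90° − 21.9° = 68.1° to the horizontal. Measuring y along the incline from the free-surface line, vertical depth h = y·sinθ with sinθ = 0.927836.
The centroid of a semicircle lies 4r/(3π) = 0.466854 m from the diameter, here below the top edge, so y_c = 0.466854 m and h_c = 0.466854 × 0.927836 = 0.433164 m.
A = πr²/2 = π × 1.1²/2 = 1.90066 m².
Resultant F = γ·h_c·A = 9.05463 × 0.433164 × 1.90066 = 7.45465 kN.
I_c = (π/8 − 8/(9π))·r⁴ = 0.109757 × 1.1⁴ = 0.160695 m⁴.
Centre of pressure: y_p = y_c + I_c/(y_c·A) = 0.466854 + 0.160695/(0.466854 × 1.90066) = 0.466854 + 0.181099 = 0.647953 m along the plane.
Vertically, h_p = y_p·sinθ = 0.647953 × 0.927836 = 0.601194 m.

h_p = 0.601 m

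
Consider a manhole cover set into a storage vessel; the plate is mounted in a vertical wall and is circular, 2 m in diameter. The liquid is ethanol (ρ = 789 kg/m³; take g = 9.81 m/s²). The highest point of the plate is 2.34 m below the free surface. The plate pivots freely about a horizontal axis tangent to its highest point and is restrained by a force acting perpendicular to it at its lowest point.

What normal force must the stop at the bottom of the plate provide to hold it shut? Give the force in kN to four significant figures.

γ = ρg = 789 × 9.81 / 1000 = 7.74009 kN/m³.
The centroid is at the centre, 1 m below the top of the plate, so the centroid depth is h_c = 2.34 + 1 = 3.34 m.
A = π(1)² = 3.14159 m².
Resultant F = γ·h_c·A = 7.74009 × 3.34 × 3.14159 = 81.2161 kN.
I_c = πr⁴/4 = π × 1⁴/4 = 0.785398 m⁴.
Centre of pressure: y_p = y_c + I_c/(y_c·A) = 3.34 + 0.785398/(3.34 × 3.14159) = 3.34 + 0.0748503 = 3.41485 m along the plane.
The resultant acts 1 + 0.0748503 = 1.07485 m (along the plate) below the hinge at the top edge, so the moment about the hinge is M = F × 1.07485 = 81.2161 × 1.07485 = 87.2951 kN·m.
A normal force at the bottom, 2 m from the hinge, must supply this moment: P = 87.2951/2 = 43.6476 kN.

P ≈ 43.65 kN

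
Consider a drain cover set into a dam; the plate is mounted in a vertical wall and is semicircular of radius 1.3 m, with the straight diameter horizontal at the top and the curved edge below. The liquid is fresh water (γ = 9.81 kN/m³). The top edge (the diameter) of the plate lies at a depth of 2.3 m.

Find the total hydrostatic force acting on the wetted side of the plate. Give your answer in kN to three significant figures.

γ = 9.81 kN/m³.
The centroid of a semicircle lies 4r/(3π) = 0.551737 m from the diameter, here below the top edge, so the centroid depth is h_c = 2.3 + 0.551737 = 2.85174 m.
A = πr²/2 = π × 1.3²/2 = 2.65465 m².
Resultant F = γ·h_c·A = 9.81 × 2.85174 × 2.65465 = 74.2653 kN.

F ≈ 74.3 kN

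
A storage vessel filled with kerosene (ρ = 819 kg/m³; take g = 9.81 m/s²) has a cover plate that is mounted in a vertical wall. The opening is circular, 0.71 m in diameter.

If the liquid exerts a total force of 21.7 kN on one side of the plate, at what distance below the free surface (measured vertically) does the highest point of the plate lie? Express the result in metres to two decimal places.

γ = ρg = 819 × 9.81 / 1000 = 8.03439 kN/m³.
A = π(0.355)² = 0.395919 m².
From F = γ·h_c·A, the centroid depth is h_c = 21.7/(8.03439 × 0.395919) = 6.82182 m.
The centroid is at the centre, 0.355 m below the top of the plate, so the highest point sits at h_top = 6.82182 − 0.355 = 6.46682 m below the surface.

d_top ≈ 6.47 m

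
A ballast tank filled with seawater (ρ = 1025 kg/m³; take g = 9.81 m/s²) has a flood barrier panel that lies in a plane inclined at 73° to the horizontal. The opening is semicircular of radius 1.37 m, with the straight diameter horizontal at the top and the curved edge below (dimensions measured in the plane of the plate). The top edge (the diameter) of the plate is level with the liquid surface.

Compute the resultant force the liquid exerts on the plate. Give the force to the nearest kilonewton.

F ≈ 16 kN

γ = ρg = 1025 × 9.81 / 1000 = 10.05525 kN/m³.
Let θ = 73° be the plate's angle to the horizontal; measure y along the incline from where the plane meets the free surface. Vertical depth h = y·sinθ with sinθ = 0.956305.
The centroid of a semicircle lies 4r/(3π) = 0.581446 m from the diameter, here below the top edge, so y_c = 0.581446 m and h_c = 0.581446 × 0.956305 = 0.55604 m.
A = πr²/2 = π × 1.37²/2 = 2.94823 m².
Resultant F = γ·h_c·A = 10.05525 × 0.55604 × 2.94823 = 16.4839 kN.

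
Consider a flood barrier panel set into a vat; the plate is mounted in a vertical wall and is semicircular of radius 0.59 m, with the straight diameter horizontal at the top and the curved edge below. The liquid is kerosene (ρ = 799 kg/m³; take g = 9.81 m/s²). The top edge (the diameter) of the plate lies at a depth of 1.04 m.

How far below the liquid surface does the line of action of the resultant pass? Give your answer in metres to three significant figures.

γ = ρg = 799 × 9.81 / 1000 = 7.83819 kN/m³.
The centroid of a semicircle lies 4r/(3π) = 0.250404 m from the diameter, here below the top edge, so the centroid depth is h_c = 1.04 + 0.250404 = 1.2904 m.
A = πr²/2 = π × 0.59²/2 = 0.546794 m².
Resultant F = γ·h_c·A = 7.83819 × 1.2904 × 0.546794 = 5.53049 kN.
I_c = (π/8 − 8/(9π))·r⁴ = 0.109757 × 0.59⁴ = 0.0132997 m⁴.
Centre of pressure: y_p = y_c + I_c/(y_c·A) = 1.2904 + 0.0132997/(1.2904 × 0.546794) = 1.2904 + 0.0188492 = 1.30925 m along the plane.

h_p = 1.31 m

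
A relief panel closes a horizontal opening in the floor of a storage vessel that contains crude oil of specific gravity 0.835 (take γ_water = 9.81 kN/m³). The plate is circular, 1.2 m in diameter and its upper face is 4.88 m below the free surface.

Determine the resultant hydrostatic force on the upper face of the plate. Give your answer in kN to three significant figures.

γ = 0.835 × 9.81 = 8.19135 kN/m³.
The plate is horizontal, so pressure is uniform at p = γ·h = 8.19135 × 4.88 = 39.9738 kN/m².
A = π(0.6)² = 1.13097 m².
F = p·A = 39.9738 × 1.13097 = 45.2092 kN.

F ≈ 45.2 kN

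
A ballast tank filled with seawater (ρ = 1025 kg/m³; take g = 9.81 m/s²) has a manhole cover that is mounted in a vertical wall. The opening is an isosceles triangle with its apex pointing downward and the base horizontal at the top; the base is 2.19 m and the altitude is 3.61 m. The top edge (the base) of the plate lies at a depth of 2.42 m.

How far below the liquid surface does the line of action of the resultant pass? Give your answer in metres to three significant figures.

γ = ρg = 1025 × 9.81 / 1000 = 10.05525 kN/m³.
With the apex down, the centroid sits h/3 = 3.61/3 = 1.20333 m below the base (the top edge), so the centroid depth is h_c = 2.42 + 1.20333 = 3.62333 m.
A = ½ × 2.19 × 3.61 = 3.95295 m².
Resultant F = γ·h_c·A = 10.05525 × 3.62333 × 3.95295 = 144.02 kN.
I_c = b·h³/36 = 2.19 × 3.61³/36 = 2.86196 m⁴.
Centre of pressure: y_p = y_c + I_c/(y_c·A) = 3.62333 + 2.86196/(3.62333 × 3.95295) = 3.62333 + 0.199818 = 3.82315 m along the plane.

h_p = 3.82 m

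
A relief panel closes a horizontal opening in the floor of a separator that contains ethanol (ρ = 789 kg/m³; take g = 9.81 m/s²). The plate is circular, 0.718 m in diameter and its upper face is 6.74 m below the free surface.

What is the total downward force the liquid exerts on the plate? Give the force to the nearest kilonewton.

γ = ρg = 789 × 9.81 / 1000 = 7.74009 kN/m³.
The plate is horizontal, so pressure is uniform at p = γ·h = 7.74009 × 6.74 = 52.1682 kN/m².
A = π(0.359)² = 0.404892 m².
F = p·A = 52.1682 × 0.404892 = 21.1225 kN.

F ≈ 21 kN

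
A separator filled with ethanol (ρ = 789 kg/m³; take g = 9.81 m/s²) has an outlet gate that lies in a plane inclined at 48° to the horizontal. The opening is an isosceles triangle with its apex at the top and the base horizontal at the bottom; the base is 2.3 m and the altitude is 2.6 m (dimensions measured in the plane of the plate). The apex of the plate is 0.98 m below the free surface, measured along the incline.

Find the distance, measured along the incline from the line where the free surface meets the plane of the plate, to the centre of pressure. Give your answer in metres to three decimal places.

y_p = 2.852 m

γ = ρg = 789 × 9.81 / 1000 = 7.74009 kN/m³.
Let θ = 48° be the plate's angle to the horizontal; measure y along the incline from where the plane meets the free surface. Vertical depth h = y·sinθ with sinθ = 0.743145.
With the apex up, the centroid sits 2h/3 = 2 × 2.6/3 = 1.73333 m below the apex, so y_c = 0.98 + 1.73333 = 2.71333 m and h_c = 2.71333 × 0.743145 = 2.0164 m.
A = ½ × 2.3 × 2.6 = 2.99 m².
Resultant F = γ·h_c·A = 7.74009 × 2.0164 × 2.99 = 46.6653 kN.
I_c = b·h³/36 = 2.3 × 2.6³/36 = 1.12291 m⁴.
Centre of pressure: y_p = y_c + I_c/(y_c·A) = 2.71333 + 1.12291/(2.71333 × 2.99) = 2.71333 + 0.138411 = 2.85174 m along the plane.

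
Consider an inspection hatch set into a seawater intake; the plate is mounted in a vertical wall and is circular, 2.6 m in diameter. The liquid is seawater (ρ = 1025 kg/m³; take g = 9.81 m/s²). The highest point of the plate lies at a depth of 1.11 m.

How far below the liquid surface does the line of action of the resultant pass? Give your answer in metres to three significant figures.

γ = ρg = 1025 × 9.81 / 1000 = 10.05525 kN/m³.
The centroid is at the centre, 1.3 m below the top of the plate, so the centroid depth is h_c = 1.11 + 1.3 = 2.41 m.
A = π(1.3)² = 5.30929 m².
Resultant F = γ·h_c·A = 10.05525 × 2.41 × 5.30929 = 128.661 kN.
I_c = πr⁴/4 = π × 1.3⁴/4 = 2.24318 m⁴.
Centre of pressure: y_p = y_c + I_c/(y_c·A) = 2.41 + 2.24318/(2.41 × 5.30929) = 2.41 + 0.175312 = 2.58531 m along the plane.

h_p = 2.59 m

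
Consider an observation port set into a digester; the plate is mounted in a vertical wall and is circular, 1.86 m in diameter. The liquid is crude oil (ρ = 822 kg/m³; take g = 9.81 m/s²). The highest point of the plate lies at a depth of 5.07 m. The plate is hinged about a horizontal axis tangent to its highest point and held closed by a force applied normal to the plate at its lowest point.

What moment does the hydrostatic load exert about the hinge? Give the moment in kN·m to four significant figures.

γ = ρg = 822 × 9.81 / 1000 = 8.06382 kN/m³.
The centroid is at the centre, 0.93 m below the top of the plate, so the centroid depth is h_c = 5.07 + 0.93 = 6 m.
A = π(0.93)² = 2.71716 m².
Resultant F = γ·h_c·A = 8.06382 × 6 × 2.71716 = 131.464 kN.
I_c = πr⁴/4 = π × 0.93⁴/4 = 0.587519 m⁴.
Centre of pressure: y_p = y_c + I_c/(y_c·A) = 6 + 0.587519/(6 × 2.71716) = 6 + 0.0360376 = 6.03604 m along the plane.
The resultant acts 0.93 + 0.0360376 = 0.966038 m (along the plate) below the hinge at the top edge, so the moment about the hinge is M = F × 0.966038 = 131.464 × 0.966038 = 126.999 kN·m.

M ≈ 127.0 kN·m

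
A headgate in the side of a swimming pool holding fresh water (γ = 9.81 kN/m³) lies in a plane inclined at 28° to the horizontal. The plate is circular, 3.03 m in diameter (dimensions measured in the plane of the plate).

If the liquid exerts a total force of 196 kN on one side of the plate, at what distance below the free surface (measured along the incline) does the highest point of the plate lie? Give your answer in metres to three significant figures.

y_top ≈ 4.39 m

γ = 9.81 kN/m³.
A = π(1.515)² = 7.21066 m².
From F = γ·h_c·A, the centroid depth is h_c = 196/(9.81 × 7.21066) = 2.77084 m.
Let θ = 28° be the plate's angle to the horizontal; measure y along the incline from where the plane meets the free surface. Vertical depth h = y·sinθ with sinθ = 0.469472.
Along the incline, y_c = h_c/sinθ = 2.77084/0.469472 = 5.90203 m.
The centroid is at the centre, 1.515 m below the top of the plate, so the highest point sits at y_top = 5.90203 − 1.515 = 4.38703 m along the incline.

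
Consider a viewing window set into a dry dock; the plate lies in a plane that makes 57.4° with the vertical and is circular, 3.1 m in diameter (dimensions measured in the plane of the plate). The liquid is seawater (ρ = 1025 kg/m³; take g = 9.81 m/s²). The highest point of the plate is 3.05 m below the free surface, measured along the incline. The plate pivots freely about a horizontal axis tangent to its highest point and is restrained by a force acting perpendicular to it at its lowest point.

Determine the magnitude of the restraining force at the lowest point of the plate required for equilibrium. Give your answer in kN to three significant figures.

γ = ρg = 1025 × 9.81 / 1000 = 10.05525 kN/m³.
The plate makes 57.4° with the vertical, i.e. θ = 90° − 57.4° = 32.6° to the horizontal. Measuring y along the incline from the free-surface line, vertical depth h = y·sinθ with sinθ = 0.538771.
The centroid is at the centre, 1.55 m below the top of the plate, so y_c = 3.05 + 1.55 = 4.6 m and h_c = 4.6 × 0.538771 = 2.47835 m.
A = π(1.55)² = 7.54768 m².
Resultant F = γ·h_c·A = 10.05525 × 2.47835 × 7.54768 = 188.091 kN.
I_c = πr⁴/4 = π × 1.55⁴/4 = 4.53332 m⁴.
Centre of pressure: y_p = y_c + I_c/(y_c·A) = 4.6 + 4.53332/(4.6 × 7.54768) = 4.6 + 0.13057 = 4.73057 m along the plane.
The resultant acts 1.55 + 0.13057 = 1.68057 m (along the plate) below the hinge at the top edge, so the moment about the hinge is M = F × 1.68057 = 188.091 × 1.68057 = 316.1 kN·m.
A normal force at the bottom, 3.1 m from the hinge, must supply this moment: P = 316.1/3.1 = 101.968 kN.

P ≈ 102 kN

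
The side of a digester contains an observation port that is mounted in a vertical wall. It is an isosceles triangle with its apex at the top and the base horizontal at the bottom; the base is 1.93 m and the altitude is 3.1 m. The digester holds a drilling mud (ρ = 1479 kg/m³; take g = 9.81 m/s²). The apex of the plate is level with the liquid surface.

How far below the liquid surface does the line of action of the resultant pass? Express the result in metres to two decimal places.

h_p = 2.33 m

γ = ρg = 1479 × 9.81 / 1000 = 14.50899 kN/m³.
With the apex up, the centroid sits 2h/3 = 2 × 3.1/3 = 2.06667 m below the apex, so the centroid depth is h_c = 2.06667 m.
A = ½ × 1.93 × 3.1 = 2.9915 m².
Resultant F = γ·h_c·A = 14.50899 × 2.06667 × 2.9915 = 89.701 kN.
I_c = b·h³/36 = 1.93 × 3.1³/36 = 1.59713 m⁴.
Centre of pressure: y_p = y_c + I_c/(y_c·A) = 2.06667 + 1.59713/(2.06667 × 2.9915) = 2.06667 + 0.258333 = 2.325 m along the plane.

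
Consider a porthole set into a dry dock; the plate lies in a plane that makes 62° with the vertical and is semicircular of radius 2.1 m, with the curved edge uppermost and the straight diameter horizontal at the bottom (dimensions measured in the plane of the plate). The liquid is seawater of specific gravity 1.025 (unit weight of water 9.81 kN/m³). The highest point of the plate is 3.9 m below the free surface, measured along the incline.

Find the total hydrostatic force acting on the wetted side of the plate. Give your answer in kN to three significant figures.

γ = 1.025 × 9.81 = 10.05525 kN/m³.
The plate makes 62° with the vertical, i.e. θ = 90° − 62° = 28° to the horizontal. Measuring y along the incline from the free-surface line, vertical depth h = y·sinθ with sinθ = 0.469472.
The centroid lies 4r/(3π) = 0.891268 m above the diameter, so r − 4r/(3π) = 2.1 − 0.891268 = 1.20873 m below the topmost point, so y_c = 3.9 + 1.20873 = 5.10873 m and h_c = 5.10873 × 0.469472 = 2.39841 m.
A = πr²/2 = π × 2.1²/2 = 6.92721 m².
Resultant F = γ·h_c·A = 10.05525 × 2.39841 × 6.92721 = 167.061 kN.

F ≈ 167 kN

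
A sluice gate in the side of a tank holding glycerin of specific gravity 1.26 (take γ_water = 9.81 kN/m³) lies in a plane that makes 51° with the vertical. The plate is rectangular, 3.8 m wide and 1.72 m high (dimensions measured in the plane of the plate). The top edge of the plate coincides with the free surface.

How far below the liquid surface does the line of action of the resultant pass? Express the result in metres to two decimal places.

h_p = 0.72 m

γ = 1.26 × 9.81 = 12.3606 kN/m³.
The plate makes 51° with the vertical, i.e. θ = 90° − 51° = 39° to the horizontal. Measuring y along the incline from the free-surface line, vertical depth h = y·sinθ with sinθ = 0.629320.
The centroid lies 1.72/2 = 0.86 m below the top edge, so y_c = 0.86 m and h_c = 0.86 × 0.629320 = 0.541215 m.
A = 3.8 × 1.72 = 6.536 m².
Resultant F = γ·h_c·A = 12.3606 × 0.541215 × 6.536 = 43.7242 kN.
I_c = b·h³/12 = 3.8 × 1.72³/12 = 1.61134 m⁴.
Centre of pressure: y_p = y_c + I_c/(y_c·A) = 0.86 + 1.61134/(0.86 × 6.536) = 0.86 + 0.286666 = 1.14667 m along the plane.
Vertically, h_p = y_p·sinθ = 1.14667 × 0.629320 = 0.721622 m.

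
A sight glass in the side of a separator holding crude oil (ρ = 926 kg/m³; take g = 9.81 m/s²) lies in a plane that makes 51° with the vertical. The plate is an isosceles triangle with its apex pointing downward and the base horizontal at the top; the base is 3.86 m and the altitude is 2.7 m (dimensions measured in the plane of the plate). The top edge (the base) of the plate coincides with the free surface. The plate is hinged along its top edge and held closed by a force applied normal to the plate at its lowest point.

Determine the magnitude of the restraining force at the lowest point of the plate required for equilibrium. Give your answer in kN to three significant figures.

P ≈ 13.4 kN

γ = ρg = 926 × 9.81 / 1000 = 9.08406 kN/m³.
The plate makes 51° with the vertical, i.e. θ = 90° − 51° = 39° to the horizontal. Measuring y along the incline from the free-surface line, vertical depth h = y·sinθ with sinθ = 0.629320.
With the apex down, the centroid sits h/3 = 2.7/3 = 0.9 m below the base (the top edge), so y_c = 0.9 m and h_c = 0.9 × 0.629320 = 0.566388 m.
A = ½ × 3.86 × 2.7 = 5.211 m².
Resultant F = γ·h_c·A = 9.08406 × 0.566388 × 5.211 = 26.8111 kN.
I_c = b·h³/36 = 3.86 × 2.7³/36 = 2.11045 m⁴.
Centre of pressure: y_p = y_c + I_c/(y_c·A) = 0.9 + 2.11045/(0.9 × 5.211) = 0.9 + 0.449999 = 1.35 m along the plane.
The resultant acts 0.9 + 0.449999 = 1.35 m (along the plate) below the hinge at the top edge, so the moment about the hinge is M = F × 1.35 = 26.8111 × 1.35 = 36.195 kN·m.
A normal force at the bottom, 2.7 m from the hinge, must supply this moment: P = 36.195/2.7 = 13.4056 kN.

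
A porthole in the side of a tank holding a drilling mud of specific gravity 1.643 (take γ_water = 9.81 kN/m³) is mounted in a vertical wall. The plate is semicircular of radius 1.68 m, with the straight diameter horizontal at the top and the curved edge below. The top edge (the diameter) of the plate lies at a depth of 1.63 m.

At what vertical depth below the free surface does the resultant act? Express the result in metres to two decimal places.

h_p = 2.43 m

γ = 1.643 × 9.81 = 16.11783 kN/m³.
The centroid of a semicircle lies 4r/(3π) = 0.713014 m from the diameter, here below the top edge, so the centroid depth is h_c = 1.63 + 0.713014 = 2.34301 m.
A = πr²/2 = π × 1.68²/2 = 4.43342 m².
Resultant F = γ·h_c·A = 16.11783 × 2.34301 × 4.43342 = 167.425 kN.
I_c = (π/8 − 8/(9π))·r⁴ = 0.109757 × 1.68⁴ = 0.874318 m⁴.
Centre of pressure: y_p = y_c + I_c/(y_c·A) = 2.34301 + 0.874318/(2.34301 × 4.43342) = 2.34301 + 0.0841698 = 2.42718 m along the plane.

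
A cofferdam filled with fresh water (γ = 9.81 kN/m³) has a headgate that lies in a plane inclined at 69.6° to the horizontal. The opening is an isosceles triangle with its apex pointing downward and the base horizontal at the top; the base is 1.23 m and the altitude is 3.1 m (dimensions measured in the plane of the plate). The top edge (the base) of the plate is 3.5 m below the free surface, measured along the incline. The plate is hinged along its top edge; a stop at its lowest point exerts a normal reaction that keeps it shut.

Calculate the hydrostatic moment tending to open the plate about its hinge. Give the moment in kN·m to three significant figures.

M ≈ 91.5 kN·m

γ = 9.81 kN/m³.
Let θ = 69.6° be the plate's angle to the horizontal; measure y along the incline from where the plane meets the free surface. Vertical depth h = y·sinθ with sinθ = 0.937282.
With the apex down, the centroid sits h/3 = 3.1/3 = 1.03333 m below the base (the top edge), so y_c = 3.5 + 1.03333 = 4.53333 m and h_c = 4.53333 × 0.937282 = 4.24901 m.
A = ½ × 1.23 × 3.1 = 1.9065 m².
Resultant F = γ·h_c·A = 9.81 × 4.24901 × 1.9065 = 79.4682 kN.
I_c = b·h³/36 = 1.23 × 3.1³/36 = 1.01786 m⁴.
Centre of pressure: y_p = y_c + I_c/(y_c·A) = 4.53333 + 1.01786/(4.53333 × 1.9065) = 4.53333 + 0.11777 = 4.6511 m along the plane.
The resultant acts 1.03333 + 0.11777 = 1.1511 m (along the plate) below the hinge at the top edge, so the moment about the hinge is M = F × 1.1511 = 79.4682 × 1.1511 = 91.4758 kN·m.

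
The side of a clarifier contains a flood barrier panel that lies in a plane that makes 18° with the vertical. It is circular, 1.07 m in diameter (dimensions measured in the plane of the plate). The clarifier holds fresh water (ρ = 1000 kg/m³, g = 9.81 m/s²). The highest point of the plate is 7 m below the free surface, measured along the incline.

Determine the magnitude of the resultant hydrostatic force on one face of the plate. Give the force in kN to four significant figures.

γ = ρg = 1000 × 9.81 = 9810 N/m³ = 9.81 kN/m³.
The plate makes 18° with the vertical, i.e. θ = 90° − 18° = 72° to the horizontal. Measuring y along the incline from the free-surface line, vertical depth h = y·sinθ with sinθ = 0.951057.
The centroid is at the centre, 0.535 m below the top of the plate, so y_c = 7 + 0.535 = 7.535 m and h_c = 7.535 × 0.951057 = 7.16621 m.
A = π(0.535)² = 0.899202 m².
Resultant F = γ·h_c·A = 9.81 × 7.16621 × 0.899202 = 63.2144 kN.

F ≈ 63.21 kN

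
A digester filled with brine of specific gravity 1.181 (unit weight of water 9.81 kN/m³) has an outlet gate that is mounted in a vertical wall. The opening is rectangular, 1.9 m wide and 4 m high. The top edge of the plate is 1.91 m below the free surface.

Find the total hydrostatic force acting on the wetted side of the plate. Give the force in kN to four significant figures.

γ = 1.181 × 9.81 = 11.58561 kN/m³.
The centroid lies 4/2 = 2 m below the top edge, so the centroid depth is h_c = 1.91 + 2 = 3.91 m.
A = 1.9 × 4 = 7.6 m².
Resultant F = γ·h_c·A = 11.58561 × 3.91 × 7.6 = 344.278 kN.

F ≈ 344.3 kN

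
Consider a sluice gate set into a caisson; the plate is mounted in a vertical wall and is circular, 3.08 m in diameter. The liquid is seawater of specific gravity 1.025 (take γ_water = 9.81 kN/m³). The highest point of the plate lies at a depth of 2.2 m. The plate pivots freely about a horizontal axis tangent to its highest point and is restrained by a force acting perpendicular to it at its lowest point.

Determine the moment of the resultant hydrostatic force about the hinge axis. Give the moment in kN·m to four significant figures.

M ≈ 475.9 kN·m

γ = 1.025 × 9.81 = 10.05525 kN/m³.
The centroid is at the centre, 1.54 m below the top of the plate, so the centroid depth is h_c = 2.2 + 1.54 = 3.74 m.
A = π(1.54)² = 7.4506 m².
Resultant F = γ·h_c·A = 10.05525 × 3.74 × 7.4506 = 280.192 kN.
I_c = πr⁴/4 = π × 1.54⁴/4 = 4.41746 m⁴.
Centre of pressure: y_p = y_c + I_c/(y_c·A) = 3.74 + 4.41746/(3.74 × 7.4506) = 3.74 + 0.158529 = 3.89853 m along the plane.
The resultant acts 1.54 + 0.158529 = 1.69853 m (along the plate) below the hinge at the top edge, so the moment about the hinge is M = F × 1.69853 = 280.192 × 1.69853 = 475.915 kN·m.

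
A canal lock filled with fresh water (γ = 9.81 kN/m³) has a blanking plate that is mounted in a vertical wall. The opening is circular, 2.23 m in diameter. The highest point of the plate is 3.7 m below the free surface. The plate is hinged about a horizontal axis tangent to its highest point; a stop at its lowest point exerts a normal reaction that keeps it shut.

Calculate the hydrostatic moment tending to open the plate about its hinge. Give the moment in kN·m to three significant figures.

M ≈ 218 kN·m

γ = 9.81 kN/m³.
The centroid is at the centre, 1.115 m below the top of the plate, so the centroid depth is h_c = 3.7 + 1.115 = 4.815 m.
A = π(1.115)² = 3.90571 m².
Resultant F = γ·h_c·A = 9.81 × 4.815 × 3.90571 = 184.487 kN.
I_c = πr⁴/4 = π × 1.115⁴/4 = 1.21392 m⁴.
Centre of pressure: y_p = y_c + I_c/(y_c·A) = 4.815 + 1.21392/(4.815 × 3.90571) = 4.815 + 0.0645496 = 4.87955 m along the plane.
The resultant acts 1.115 + 0.0645496 = 1.17955 m (along the plate) below the hinge at the top edge, so the moment about the hinge is M = F × 1.17955 = 184.487 × 1.17955 = 217.612 kN·m.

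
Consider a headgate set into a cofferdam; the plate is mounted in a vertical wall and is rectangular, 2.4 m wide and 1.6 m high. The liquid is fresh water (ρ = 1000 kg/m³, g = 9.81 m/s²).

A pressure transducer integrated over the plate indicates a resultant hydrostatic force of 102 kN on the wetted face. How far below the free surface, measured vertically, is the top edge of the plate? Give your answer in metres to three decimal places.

γ = ρg = 1000 × 9.81 = 9810 N/m³ = 9.81 kN/m³.
A = 2.4 × 1.6 = 3.84 m².
From F = γ·h_c·A, the centroid depth is h_c = 102/(9.81 × 3.84) = 2.7077 m.
The centroid lies 1.6/2 = 0.8 m below the top edge, so the top edge sits at h_top = 2.7077 − 0.8 = 1.9077 m below the surface.

d_top ≈ 1.908 m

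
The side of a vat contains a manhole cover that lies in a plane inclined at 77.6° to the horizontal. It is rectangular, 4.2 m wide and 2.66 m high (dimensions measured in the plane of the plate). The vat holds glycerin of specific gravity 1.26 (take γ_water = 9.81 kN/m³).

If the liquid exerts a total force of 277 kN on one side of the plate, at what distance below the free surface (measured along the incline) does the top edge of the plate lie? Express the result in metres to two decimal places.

γ = 1.26 × 9.81 = 12.3606 kN/m³.
A = 4.2 × 2.66 = 11.172 m².
From F = γ·h_c·A, the centroid depth is h_c = 277/(12.3606 × 11.172) = 2.0059 m.
Let θ = 77.6° be the plate's angle to the horizontal; measure y along the incline from where the plane meets the free surface. Vertical depth h = y·sinθ with sinθ = 0.976672.
Along the incline, y_c = h_c/sinθ = 2.0059/0.976672 = 2.05381 m.
The centroid lies 2.66/2 = 1.33 m below the top edge, so the top edge sits at y_top = 2.05381 − 1.33 = 0.72381 m along the incline.

y_top ≈ 0.72 m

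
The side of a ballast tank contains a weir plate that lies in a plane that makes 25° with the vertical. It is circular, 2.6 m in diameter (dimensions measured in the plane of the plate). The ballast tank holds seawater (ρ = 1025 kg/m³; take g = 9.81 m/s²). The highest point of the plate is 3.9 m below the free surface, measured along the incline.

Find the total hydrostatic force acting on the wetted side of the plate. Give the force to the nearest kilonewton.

γ = ρg = 1025 × 9.81 / 1000 = 10.05525 kN/m³.
The plate makes 25° with the vertical, i.e. θ = 90° − 25° = 65° to the horizontal. Measuring y along the incline from the free-surface line, vertical depth h = y·sinθ with sinθ = 0.906308.
The centroid is at the centre, 1.3 m below the top of the plate, so y_c = 3.9 + 1.3 = 5.2 m and h_c = 5.2 × 0.906308 = 4.7128 m.
A = π(1.3)² = 5.30929 m².
Resultant F = γ·h_c·A = 10.05525 × 4.7128 × 5.30929 = 251.599 kN.

F ≈ 252 kN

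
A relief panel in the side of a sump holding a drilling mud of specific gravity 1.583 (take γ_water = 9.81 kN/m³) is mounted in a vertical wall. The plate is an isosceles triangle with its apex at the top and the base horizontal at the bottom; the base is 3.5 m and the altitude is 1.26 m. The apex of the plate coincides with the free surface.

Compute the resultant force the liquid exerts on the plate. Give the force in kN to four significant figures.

γ = 1.583 × 9.81 = 15.52923 kN/m³.
With the apex up, the centroid sits 2h/3 = 2 × 1.26/3 = 0.84 m below the apex, so the centroid depth is h_c = 0.84 m.
A = ½ × 3.5 × 1.26 = 2.205 m².
Resultant F = γ·h_c·A = 15.52923 × 0.84 × 2.205 = 28.7632 kN.

F ≈ 28.76 kN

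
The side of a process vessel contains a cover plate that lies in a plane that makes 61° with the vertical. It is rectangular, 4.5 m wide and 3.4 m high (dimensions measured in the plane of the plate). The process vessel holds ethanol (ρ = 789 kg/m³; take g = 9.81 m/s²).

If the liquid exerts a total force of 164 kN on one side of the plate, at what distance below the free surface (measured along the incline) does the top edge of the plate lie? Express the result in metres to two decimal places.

γ = ρg = 789 × 9.81 / 1000 = 7.74009 kN/m³.
A = 4.5 × 3.4 = 15.3 m².
From F = γ·h_c·A, the centroid depth is h_c = 164/(7.74009 × 15.3) = 1.38486 m.
The plate makes 61° with the vertical, i.e. θ = 90° − 61° = 29° to the horizontal. Measuring y along the incline from the free-surface line, vertical depth h = y·sinθ with sinθ = 0.484810.
Along the incline, y_c = h_c/sinθ = 1.38486/0.484810 = 2.8565 m.
The centroid lies 3.4/2 = 1.7 m below the top edge, so the top edge sits at y_top = 2.8565 − 1.7 = 1.1565 m along the incline.

y_top ≈ 1.16 m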